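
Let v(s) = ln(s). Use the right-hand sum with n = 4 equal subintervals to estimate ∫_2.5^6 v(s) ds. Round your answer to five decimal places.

Δs = (6 − 2.5)/4 = 0.875.
Right endpoints: 3.375, 4.25, 5.125, 6.
v(3.375) ≈ 1.21640, v(4.25) ≈ 1.44692, v(5.125) ≈ 1.63413, v(6) ≈ 1.79176.
Sum = Δs · [v(3.375) + v(4.25) + v(5.125) + v(6)].
Sum ≈ 5.32805.

5.32805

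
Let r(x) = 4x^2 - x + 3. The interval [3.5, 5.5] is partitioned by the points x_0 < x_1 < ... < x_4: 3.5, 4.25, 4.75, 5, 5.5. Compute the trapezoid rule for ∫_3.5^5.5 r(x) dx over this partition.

162.125

Subinterval widths: 0.75, 0.5, 0.25, 0.5.
r(3.5) = 48.5, r(4.25) = 71, r(4.75) = 88.5, r(5) = 98, r(5.5) = 118.5.
On each subinterval the trapezoid contributes (Δx_i/2)·[r(x_{i-1}) + r(x_i)].
Sum = 162.125.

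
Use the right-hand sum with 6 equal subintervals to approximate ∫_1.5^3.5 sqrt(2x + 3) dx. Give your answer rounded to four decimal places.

5.7599

Δx = (3.5 − 1.5)/6 = 1/3.
Right endpoints: 11/6, 13/6, 2.5, 17/6, 19/6, 3.5.
f(11/6) ≈ 2.5820, f(13/6) ≈ 2.7080, f(2.5) ≈ 2.8284, f(17/6) ≈ 2.9439, f(19/6) ≈ 3.0551, f(3.5) ≈ 3.1623.
Sum = Δx · [f(11/6) + f(13/6) + f(2.5) + ...].
Sum ≈ 5.7599.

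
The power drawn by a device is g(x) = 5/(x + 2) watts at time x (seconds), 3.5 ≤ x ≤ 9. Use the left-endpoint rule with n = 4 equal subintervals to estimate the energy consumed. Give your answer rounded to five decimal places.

Δx = (9 − 3.5)/4 = 1.375.
Left endpoints: 3.5, 4.875, 6.25, 7.625.
g(3.5) = 10/11, g(4.875) = 8/11, g(6.25) = 20/33, g(7.625) = 40/77.
Sum = Δx · [g(3.5) + g(4.875) + g(6.25) + g(7.625)].
Sum ≈ 3.79762.

3.79762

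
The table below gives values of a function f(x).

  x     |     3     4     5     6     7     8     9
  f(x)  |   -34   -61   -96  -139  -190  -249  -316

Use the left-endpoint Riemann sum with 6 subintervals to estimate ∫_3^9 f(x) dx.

-769

Δx = 1.
Sum = 1·[(-34) + (-61) + (-96) + (-139) + (-190) + (-249)] = -769.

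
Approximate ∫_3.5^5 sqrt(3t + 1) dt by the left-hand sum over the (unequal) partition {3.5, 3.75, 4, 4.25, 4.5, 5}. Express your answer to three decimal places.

Subinterval widths: 0.25, 0.25, 0.25, 0.25, 0.5.
Left endpoints: 3.5, 3.75, 4, 4.25, 4.5.
f(3.5) ≈ 3.391, f(3.75) ≈ 3.500, f(4) ≈ 3.606, f(4.25) ≈ 3.708, f(4.5) ≈ 3.808.
Sum = Σ Δt_i · f(t_i).
Sum ≈ 5.455.

5.455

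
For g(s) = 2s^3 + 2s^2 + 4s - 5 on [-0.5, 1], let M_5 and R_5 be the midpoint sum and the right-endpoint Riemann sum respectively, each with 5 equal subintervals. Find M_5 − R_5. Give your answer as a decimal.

-1.580625

M_5 = -4.820625.
R_5 = -3.24.
M_5 − R_5 = -1.580625.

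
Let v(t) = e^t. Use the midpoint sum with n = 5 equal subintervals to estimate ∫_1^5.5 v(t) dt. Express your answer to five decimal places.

Δt = (5.5 − 1)/5 = 0.9.
Midpoints: 1.45, 2.35, 3.25, 4.15, 5.05.
v(1.45) ≈ 4.26311, v(2.35) ≈ 10.48557, v(3.25) ≈ 25.79034, v(4.15) ≈ 63.43400, v(5.05) ≈ 156.02246.
Sum = Δt · [v(1.45) + v(2.35) + v(3.25) + v(4.15) + v(5.05)].
Sum ≈ 233.99594.

233.99594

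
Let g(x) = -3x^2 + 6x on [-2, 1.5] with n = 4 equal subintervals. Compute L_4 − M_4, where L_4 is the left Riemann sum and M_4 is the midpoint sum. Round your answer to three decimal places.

L_4 = -29.44921875.
M_4 ≈ -15.95508.
L_4 − M_4 ≈ -13.494.

-13.494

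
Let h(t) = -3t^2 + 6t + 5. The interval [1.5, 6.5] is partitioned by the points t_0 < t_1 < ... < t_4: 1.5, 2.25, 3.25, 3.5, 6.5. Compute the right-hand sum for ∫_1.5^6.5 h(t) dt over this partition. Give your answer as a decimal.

-255.640625

Subinterval widths: 0.75, 1, 0.25, 3.
Right endpoints: 2.25, 3.25, 3.5, 6.5.
h(2.25) = 3.3125, h(3.25) = -7.1875, h(3.5) = -10.75, h(6.5) = -82.75.
Sum = Σ Δt_i · h(t_i).
Sum = -255.640625.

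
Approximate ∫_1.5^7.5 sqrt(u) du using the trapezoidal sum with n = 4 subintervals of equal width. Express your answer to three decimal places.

Δu = (7.5 − 1.5)/4 = 1.5.
f(1.5) ≈ 1.225, f(3) ≈ 1.732, f(4.5) ≈ 2.121, f(6) ≈ 2.449, f(7.5) ≈ 2.739.
T_4 = (Δu/2)·[f(u_0) + 2f(u_1) + 2f(u_2) + 2f(u_3) + f(u_4)].
Sum ≈ 12.427.

12.427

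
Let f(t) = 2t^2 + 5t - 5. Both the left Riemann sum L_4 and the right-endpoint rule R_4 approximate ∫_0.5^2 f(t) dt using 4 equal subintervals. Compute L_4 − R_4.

L_4 = 4.3828125.
R_4 = 10.0078125.
L_4 − R_4 = -5.625.

-5.625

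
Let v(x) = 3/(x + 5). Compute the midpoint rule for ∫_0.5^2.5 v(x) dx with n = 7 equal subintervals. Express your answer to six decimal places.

Δx = (2.5 − 0.5)/7 = 2/7.
Midpoints: 9/14, 13/14, 17/14, 1.5, 25/14, 29/14, 33/14.
v(9/14) = 42/79, v(13/14) = 42/83, v(17/14) = 14/29, v(1.5) = 6/13, v(25/14) = 42/95, v(29/14) = 14/33, v(33/14) = 42/103.
Sum = Δx · [v(9/14) + v(13/14) + v(17/14) + ...].
Sum ≈ 0.930309.

0.930309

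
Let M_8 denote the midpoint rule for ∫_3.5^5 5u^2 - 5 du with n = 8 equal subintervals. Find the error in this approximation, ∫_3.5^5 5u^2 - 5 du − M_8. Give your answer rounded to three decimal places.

Exact integral: ∫_3.5^5 f(u) du = 129.375.
M_8 ≈ 129.35303.
Error ≈ 129.375 − 129.35303 ≈ 0.022.

0.022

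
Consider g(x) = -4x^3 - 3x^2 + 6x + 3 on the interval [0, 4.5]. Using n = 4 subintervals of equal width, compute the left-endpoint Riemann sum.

-231.3984375

Δx = (4.5 − 0)/4 = 1.125.
Left endpoints: 0, 1.125, 2.25, 3.375.
g(0) = 3, g(1.125) = 0.2578125, g(2.25) = -44.25, g(3.375) = -164.6953125.
Sum = Δx · [g(0) + g(1.125) + g(2.25) + g(3.375)].
Sum = -231.3984375.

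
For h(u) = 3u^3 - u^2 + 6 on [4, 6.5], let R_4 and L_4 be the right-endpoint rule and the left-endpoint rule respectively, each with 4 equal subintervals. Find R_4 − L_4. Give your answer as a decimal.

378.515625

R_4 ≈ 1288.37402.
L_4 ≈ 909.85840.
R_4 − L_4 = 378.515625.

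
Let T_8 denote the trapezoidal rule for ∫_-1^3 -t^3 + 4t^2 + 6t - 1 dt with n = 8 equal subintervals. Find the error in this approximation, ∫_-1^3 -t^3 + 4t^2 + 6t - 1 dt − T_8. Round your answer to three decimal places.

Exact integral: ∫_-1^3 f(t) dt ≈ 37.33333.
T_8 = 37.5.
Error ≈ 37.33333 − 37.5 ≈ -0.167.

-0.167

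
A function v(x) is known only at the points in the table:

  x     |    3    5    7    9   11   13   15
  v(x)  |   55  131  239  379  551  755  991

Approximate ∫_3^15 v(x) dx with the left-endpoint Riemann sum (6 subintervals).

Δx = 2.
Sum = 2·[55 + 131 + 239 + 379 + 551 + 755] = 4220.

4220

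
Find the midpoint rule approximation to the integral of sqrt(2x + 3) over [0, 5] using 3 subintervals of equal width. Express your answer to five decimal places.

13.92529

Δx = (5 − 0)/3 = 5/3.
Midpoints: 5/6, 2.5, 25/6.
f(5/6) ≈ 2.16025, f(2.5) ≈ 2.82843, f(25/6) ≈ 3.36650.
Sum = Δx · [f(5/6) + f(2.5) + f(25/6)].
Sum ≈ 13.92529.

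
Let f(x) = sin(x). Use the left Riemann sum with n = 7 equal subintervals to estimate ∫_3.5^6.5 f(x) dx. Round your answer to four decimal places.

-2.0049

Δx = (6.5 − 3.5)/7 = 3/7.
Left endpoints: 3.5, 55/14, 61/14, 67/14, 73/14, 79/14, 85/14.
f(3.5) ≈ -0.3508, f(55/14) ≈ -0.7082, f(61/14) ≈ -0.9376, f(67/14) ≈ -0.9973, f(73/14) ≈ -0.8767, f(79/14) ≈ -0.5975, f(85/14) ≈ -0.2102.
Sum = Δx · [f(3.5) + f(55/14) + f(61/14) + ...].
Sum ≈ -2.0049.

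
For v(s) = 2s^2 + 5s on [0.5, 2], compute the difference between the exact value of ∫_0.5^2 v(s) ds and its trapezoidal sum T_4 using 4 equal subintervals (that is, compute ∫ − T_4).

Exact integral: ∫_0.5^2 v(s) ds = 14.625.
T_4 = 14.6953125.
Error = 14.625 − 14.6953125 = -0.0703125.

-0.0703125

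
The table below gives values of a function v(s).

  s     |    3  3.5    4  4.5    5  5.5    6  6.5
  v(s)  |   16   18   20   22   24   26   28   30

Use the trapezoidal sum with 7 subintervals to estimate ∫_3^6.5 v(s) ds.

Δs = 0.5.
T_7 = (0.5/2)·[16 + 2·18 + 2·20 + 2·22 + 2·24 + 2·26 + 2·28 + 30] = 80.5.

80.5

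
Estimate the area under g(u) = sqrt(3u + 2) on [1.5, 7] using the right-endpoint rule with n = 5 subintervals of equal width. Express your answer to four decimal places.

Δu = (7 − 1.5)/5 = 1.1.
Right endpoints: 2.6, 3.7, 4.8, 5.9, 7.
g(2.6) ≈ 3.1305, g(3.7) ≈ 3.6194, g(4.8) ≈ 4.0497, g(5.9) ≈ 4.4385, g(7) ≈ 4.7958.
Sum = Δu · [g(2.6) + g(3.7) + g(4.8) + g(5.9) + g(7)].
Sum ≈ 22.0373.

22.0373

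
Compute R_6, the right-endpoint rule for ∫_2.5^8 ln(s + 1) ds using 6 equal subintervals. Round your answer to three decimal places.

10.311

Δs = (8 − 2.5)/6 = 11/12.
Right endpoints: 41/12, 13/3, 5.25, 37/6, 85/12, 8.
f(41/12) ≈ 1.485, f(13/3) ≈ 1.674, f(5.25) ≈ 1.833, f(37/6) ≈ 1.969, f(85/12) ≈ 2.090, f(8) ≈ 2.197.
Sum = Δs · [f(41/12) + f(13/3) + f(5.25) + ...].
Sum ≈ 10.311.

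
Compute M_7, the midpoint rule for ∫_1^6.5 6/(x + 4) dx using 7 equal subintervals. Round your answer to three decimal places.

4.447

Δx = (6.5 − 1)/7 = 11/14.
Midpoints: 39/28, 61/28, 83/28, 3.75, 127/28, 149/28, 171/28.
f(39/28) = 168/151, f(61/28) = 168/173, f(83/28) = 56/65, f(3.75) = 24/31, f(127/28) = 168/239, f(149/28) = 56/87, f(171/28) = 168/283.
Sum = Δx · [f(39/28) + f(61/28) + f(83/28) + ...].
Sum ≈ 4.447.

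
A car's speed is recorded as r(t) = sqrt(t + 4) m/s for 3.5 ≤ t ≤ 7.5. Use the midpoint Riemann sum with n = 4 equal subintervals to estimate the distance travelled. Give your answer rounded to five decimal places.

12.30733

Δt = (7.5 − 3.5)/4 = 1.
Midpoints: 4, 5, 6, 7.
r(4) ≈ 2.82843, r(5) ≈ 3.00000, r(6) ≈ 3.16228, r(7) ≈ 3.31662.
Sum = Δt · [r(4) + r(5) + r(6) + r(7)].
Sum ≈ 12.30733.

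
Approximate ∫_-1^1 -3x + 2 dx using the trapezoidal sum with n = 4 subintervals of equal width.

Δx = (1 − (-1))/4 = 0.5.
f(-1) = 5, f(-0.5) = 3.5, f(0) = 2, f(0.5) = 0.5, f(1) = -1.
T_4 = (Δx/2)·[f(x_0) + 2f(x_1) + 2f(x_2) + 2f(x_3) + f(x_4)].
Sum = 4.

4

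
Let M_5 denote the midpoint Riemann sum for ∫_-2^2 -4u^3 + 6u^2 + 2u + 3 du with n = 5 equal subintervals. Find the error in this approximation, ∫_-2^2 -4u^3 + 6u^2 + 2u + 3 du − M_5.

Exact integral: ∫_-2^2 f(u) du = 44.
M_5 = 42.72.
Error = 44 − 42.72 = 1.28.

1.28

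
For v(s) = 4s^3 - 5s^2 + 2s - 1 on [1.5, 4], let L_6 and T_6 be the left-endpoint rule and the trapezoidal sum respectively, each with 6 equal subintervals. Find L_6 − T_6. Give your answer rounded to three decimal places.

-37.240

L_6 ≈ 125.93171.
T_6 ≈ 163.17130.
L_6 − T_6 ≈ -37.240.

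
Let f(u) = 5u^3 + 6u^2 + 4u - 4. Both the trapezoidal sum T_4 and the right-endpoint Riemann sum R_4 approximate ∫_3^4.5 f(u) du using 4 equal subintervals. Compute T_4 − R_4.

-73.8984375

T_4 ≈ 558.2666016.
R_4 ≈ 632.1650391.
T_4 − R_4 = -73.8984375.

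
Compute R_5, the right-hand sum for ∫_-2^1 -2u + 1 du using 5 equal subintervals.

Δu = (1 − (-2))/5 = 0.6.
Right endpoints: -1.4, -0.8, -0.2, 0.4, 1.
f(-1.4) = 3.8, f(-0.8) = 2.6, f(-0.2) = 1.4, f(0.4) = 0.2, f(1) = -1.
Sum = Δu · [f(-1.4) + f(-0.8) + f(-0.2) + f(0.4) + f(1)].
Sum = 4.2.

4.2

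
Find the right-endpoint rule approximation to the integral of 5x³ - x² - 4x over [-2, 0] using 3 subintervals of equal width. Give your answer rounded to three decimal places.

-5.037

Δx = (0 − (-2))/3 = 2/3.
Right endpoints: -4/3, -2/3, 0.
f(-4/3) = -224/27, f(-2/3) = 20/27, f(0) = 0.
Sum = Δx · [f(-4/3) + f(-2/3) + f(0)].
Sum ≈ -5.037.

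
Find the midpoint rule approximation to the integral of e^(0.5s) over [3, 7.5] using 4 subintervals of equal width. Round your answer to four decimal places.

75.0850

Δs = (7.5 − 3)/4 = 1.125.
Midpoints: 3.5625, 4.6875, 5.8125, 6.9375.
f(3.5625) ≈ 5.9373, f(4.6875) ≈ 10.4202, f(5.8125) ≈ 18.2881, f(6.9375) ≈ 32.0966.
Sum = Δs · [f(3.5625) + f(4.6875) + f(5.8125) + f(6.9375)].
Sum ≈ 75.0850.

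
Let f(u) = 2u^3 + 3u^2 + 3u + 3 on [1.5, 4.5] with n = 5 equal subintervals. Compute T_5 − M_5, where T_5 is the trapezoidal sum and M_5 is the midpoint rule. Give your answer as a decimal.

5.67

T_5 = 330.03.
M_5 = 324.36.
T_5 − M_5 = 5.67.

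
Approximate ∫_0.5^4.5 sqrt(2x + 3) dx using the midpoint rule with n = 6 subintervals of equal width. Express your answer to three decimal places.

Δx = (4.5 − 0.5)/6 = 2/3.
Midpoints: 5/6, 1.5, 13/6, 17/6, 3.5, 25/6.
f(5/6) ≈ 2.160, f(1.5) ≈ 2.449, f(13/6) ≈ 2.708, f(17/6) ≈ 2.944, f(3.5) ≈ 3.162, f(25/6) ≈ 3.367.
Sum = Δx · [f(5/6) + f(1.5) + f(13/6) + ...].
Sum ≈ 11.194.

11.194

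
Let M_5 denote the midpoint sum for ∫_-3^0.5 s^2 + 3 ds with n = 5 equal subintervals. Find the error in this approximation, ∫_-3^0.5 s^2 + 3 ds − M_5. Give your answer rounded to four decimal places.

0.1429

Exact integral: ∫_-3^0.5 f(s) ds ≈ 19.541667.
M_5 = 19.39875.
Error ≈ 19.541667 − 19.39875 ≈ 0.1429.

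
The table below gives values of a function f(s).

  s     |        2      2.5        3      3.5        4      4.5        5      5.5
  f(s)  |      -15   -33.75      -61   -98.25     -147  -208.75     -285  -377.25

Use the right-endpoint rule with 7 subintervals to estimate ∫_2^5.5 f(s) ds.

-605.5

Δs = 0.5.
Sum = 0.5·[(-33.75) + (-61) + (-98.25) + (-147) + (-208.75) + (-285) + (-377.25)] = -605.5.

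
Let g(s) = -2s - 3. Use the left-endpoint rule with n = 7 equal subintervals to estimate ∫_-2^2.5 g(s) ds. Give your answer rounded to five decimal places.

Δs = (2.5 − (-2))/7 = 9/14.
Left endpoints: -2, -19/14, -5/7, -1/14, 4/7, 17/14, 13/7.
g(-2) = 1, g(-19/14) = -2/7, g(-5/7) = -11/7, g(-1/14) = -20/7, g(4/7) = -29/7, g(17/14) = -38/7, g(13/7) = -47/7.
Sum = Δs · [g(-2) + g(-19/14) + g(-5/7) + ...].
Sum ≈ -12.85714.

-12.85714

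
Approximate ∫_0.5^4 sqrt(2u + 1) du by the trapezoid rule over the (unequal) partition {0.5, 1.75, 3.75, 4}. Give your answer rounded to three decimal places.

7.986

Subinterval widths: 1.25, 2, 0.25.
f(0.5) ≈ 1.414, f(1.75) ≈ 2.121, f(3.75) ≈ 2.915, f(4) ≈ 3.000.
On each subinterval the trapezoid contributes (Δu_i/2)·[f(u_{i-1}) + f(u_i)].
Sum ≈ 7.986.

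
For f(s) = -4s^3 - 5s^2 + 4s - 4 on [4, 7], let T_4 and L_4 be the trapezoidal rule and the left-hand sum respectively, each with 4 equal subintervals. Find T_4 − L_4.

T_4 = -2575.96875.
L_4 = -2100.09375.
T_4 − L_4 = -475.875.

-475.875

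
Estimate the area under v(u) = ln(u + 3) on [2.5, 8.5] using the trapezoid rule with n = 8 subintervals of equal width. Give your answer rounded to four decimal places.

Δu = (8.5 − 2.5)/8 = 0.75.
v(2.5) ≈ 1.7047, v(3.25) ≈ 1.8326, v(4) ≈ 1.9459, v(4.75) ≈ 2.0477, v(5.5) ≈ 2.1401, v(6.25) ≈ 2.2246, v(7) ≈ 2.3026, v(7.75) ≈ 2.3749, v(8.5) ≈ 2.4423.
T_8 = (Δu/2)·[v(u_0) + 2v(u_1) + ... + 2v(u_{7}) + v(u_8)].
Sum ≈ 12.7064.

12.7064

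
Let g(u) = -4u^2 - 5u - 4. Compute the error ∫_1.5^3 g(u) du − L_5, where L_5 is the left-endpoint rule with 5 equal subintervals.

Exact integral: ∫_1.5^3 g(u) du = -54.375.
L_5 = -49.29.
Error = -54.375 − (-49.29) = -5.085.

-5.085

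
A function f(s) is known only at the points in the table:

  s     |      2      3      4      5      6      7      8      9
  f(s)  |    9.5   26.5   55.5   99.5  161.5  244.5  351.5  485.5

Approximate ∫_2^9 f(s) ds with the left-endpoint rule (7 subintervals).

948.5

Δs = 1.
Sum = 1·[9.5 + 26.5 + 55.5 + 99.5 + 161.5 + 244.5 + 351.5] = 948.5.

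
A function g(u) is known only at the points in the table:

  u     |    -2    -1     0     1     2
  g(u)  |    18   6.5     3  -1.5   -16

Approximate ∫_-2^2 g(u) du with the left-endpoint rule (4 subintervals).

Δu = 1.
Sum = 1·[18 + 6.5 + 3 + (-1.5)] = 26.

26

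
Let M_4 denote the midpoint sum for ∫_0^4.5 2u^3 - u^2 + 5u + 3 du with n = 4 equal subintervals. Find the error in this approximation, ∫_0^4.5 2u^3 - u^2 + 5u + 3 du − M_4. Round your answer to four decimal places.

5.9326

Exact integral: ∫_0^4.5 f(u) du = 238.78125.
M_4 ≈ 232.848633.
Error ≈ 238.78125 − 232.848633 ≈ 5.9326.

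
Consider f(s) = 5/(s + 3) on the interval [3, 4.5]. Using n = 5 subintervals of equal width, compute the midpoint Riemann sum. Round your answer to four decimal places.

1.1155

Δs = (4.5 − 3)/5 = 0.3.
Midpoints: 3.15, 3.45, 3.75, 4.05, 4.35.
f(3.15) = 100/123, f(3.45) = 100/129, f(3.75) = 20/27, f(4.05) = 100/141, f(4.35) = 100/147.
Sum = Δs · [f(3.15) + f(3.45) + f(3.75) + f(4.05) + f(4.35)].
Sum ≈ 1.1155.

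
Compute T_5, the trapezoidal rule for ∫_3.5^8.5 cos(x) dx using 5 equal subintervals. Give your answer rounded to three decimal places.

1.052

Δx = (8.5 − 3.5)/5 = 1.
f(3.5) ≈ -0.936, f(4.5) ≈ -0.211, f(5.5) ≈ 0.709, f(6.5) ≈ 0.977, f(7.5) ≈ 0.347, f(8.5) ≈ -0.602.
T_5 = (Δx/2)·[f(x_0) + 2f(x_1) + ... + 2f(x_{4}) + f(x_5)].
Sum ≈ 1.052.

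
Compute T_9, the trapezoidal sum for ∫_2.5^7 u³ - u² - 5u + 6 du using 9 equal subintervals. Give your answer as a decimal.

Δu = (7 − 2.5)/9 = 0.5.
f(2.5) = 2.875, f(3) = 9, f(3.5) = 19.125, f(4) = 34, f(4.5) = 54.375, f(5) = 81, f(5.5) = 114.625, f(6) = 156, f(6.5) = 205.875, f(7) = 265.
T_9 = (Δu/2)·[f(u_0) + 2f(u_1) + ... + 2f(u_{8}) + f(u_9)].
Sum = 403.96875.

403.96875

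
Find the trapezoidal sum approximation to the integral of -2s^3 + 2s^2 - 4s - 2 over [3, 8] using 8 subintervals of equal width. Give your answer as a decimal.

Δs = (8 − 3)/8 = 0.625.
f(3) = -50, f(3.625) = -85.48828125, f(4.25) = -136.40625, f(4.875) = -205.68359375, f(5.5) = -296.25, f(6.125) = -411.03515625, f(6.75) = -552.96875, f(7.375) = -724.98046875, f(8) = -930.
T_8 = (Δs/2)·[f(s_0) + 2f(s_1) + ... + 2f(s_{7}) + f(s_8)].
Sum = -1814.2578125.

-1814.2578125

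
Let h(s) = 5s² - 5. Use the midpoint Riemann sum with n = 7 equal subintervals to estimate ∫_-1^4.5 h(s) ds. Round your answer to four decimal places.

124.6269

Δs = (4.5 − (-1))/7 = 11/14.
Midpoints: -17/28, 5/28, 27/28, 1.75, 71/28, 93/28, 115/28.
h(-17/28) = -2475/784, h(5/28) = -3795/784, h(27/28) = -275/784, h(1.75) = 10.3125, h(71/28) = 21285/784, h(93/28) = 39325/784, h(115/28) = 62205/784.
Sum = Δs · [h(-17/28) + h(5/28) + h(27/28) + ...].
Sum ≈ 124.6269.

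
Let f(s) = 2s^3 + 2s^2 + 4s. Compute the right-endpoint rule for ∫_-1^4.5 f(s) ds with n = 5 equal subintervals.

Δs = (4.5 − (-1))/5 = 1.1.
Right endpoints: 0.1, 1.2, 2.3, 3.4, 4.5.
f(0.1) = 0.422, f(1.2) = 11.136, f(2.3) = 44.114, f(3.4) = 115.328, f(4.5) = 240.75.
Sum = Δs · [f(0.1) + f(1.2) + f(2.3) + f(3.4) + f(4.5)].
Sum = 452.925.

452.925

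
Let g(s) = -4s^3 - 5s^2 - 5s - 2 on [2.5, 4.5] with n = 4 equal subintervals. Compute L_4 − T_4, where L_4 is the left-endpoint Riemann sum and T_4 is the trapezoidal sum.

L_4 = -444.25.
T_4 = -539.75.
L_4 − T_4 = 95.5.

95.5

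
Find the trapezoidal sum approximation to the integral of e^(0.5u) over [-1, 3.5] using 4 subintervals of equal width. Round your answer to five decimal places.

Δu = (3.5 − (-1))/4 = 1.125.
f(-1) ≈ 0.60653, f(0.125) ≈ 1.06449, f(1.25) ≈ 1.86825, f(2.375) ≈ 3.27887, f(3.5) ≈ 5.75460.
T_4 = (Δu/2)·[f(u_0) + 2f(u_1) + 2f(u_2) + 2f(u_3) + f(u_4)].
Sum ≈ 10.56620.

10.56620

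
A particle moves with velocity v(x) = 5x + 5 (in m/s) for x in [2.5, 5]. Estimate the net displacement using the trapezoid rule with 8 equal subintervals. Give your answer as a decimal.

Δx = (5 − 2.5)/8 = 0.3125.
v(2.5) = 17.5, v(2.8125) = 19.0625, v(3.125) = 20.625, v(3.4375) = 22.1875, v(3.75) = 23.75, v(4.0625) = 25.3125, v(4.375) = 26.875, v(4.6875) = 28.4375, v(5) = 30.
T_8 = (Δx/2)·[v(x_0) + 2v(x_1) + ... + 2v(x_{7}) + v(x_8)].
Sum = 59.375.

59.375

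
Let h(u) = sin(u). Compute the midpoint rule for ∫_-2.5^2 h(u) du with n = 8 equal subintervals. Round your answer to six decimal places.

Δu = (2 − (-2.5))/8 = 0.5625.
Midpoints: -2.21875, -1.65625, -1.09375, -0.53125, 0.03125, 0.59375, 1.15625, 1.71875.
h(-2.21875) ≈ -0.797321, h(-1.65625) ≈ -0.996351, h(-1.09375) ≈ -0.888355, h(-0.53125) ≈ -0.506611, h(0.03125) ≈ 0.031245, h(0.59375) ≈ 0.559473, h(1.15625) ≈ 0.915299, h(1.71875) ≈ 0.989075.
Sum = Δu · [h(-2.21875) + h(-1.65625) + h(-1.09375) + ...].
Sum ≈ -0.390120.

-0.390120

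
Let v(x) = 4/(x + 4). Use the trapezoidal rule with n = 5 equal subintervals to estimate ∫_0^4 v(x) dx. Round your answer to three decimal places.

2.783

Δx = (4 − 0)/5 = 0.8.
v(0) = 1, v(0.8) = 5/6, v(1.6) = 5/7, v(2.4) = 0.625, v(3.2) = 5/9, v(4) = 0.5.
T_5 = (Δx/2)·[v(x_0) + 2v(x_1) + ... + 2v(x_{4}) + v(x_5)].
Sum ≈ 2.783.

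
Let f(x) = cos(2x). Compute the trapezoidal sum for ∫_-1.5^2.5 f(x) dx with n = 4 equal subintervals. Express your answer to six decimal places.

Δx = (2.5 − (-1.5))/4 = 1.
f(-1.5) ≈ -0.989992, f(-0.5) ≈ 0.540302, f(0.5) ≈ 0.540302, f(1.5) ≈ -0.989992, f(2.5) ≈ 0.283662.
T_4 = (Δx/2)·[f(x_0) + 2f(x_1) + 2f(x_2) + 2f(x_3) + f(x_4)].
Sum ≈ -0.262553.

-0.262553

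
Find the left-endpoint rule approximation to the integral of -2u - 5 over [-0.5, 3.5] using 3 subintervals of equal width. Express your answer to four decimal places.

Δu = (3.5 − (-0.5))/3 = 4/3.
Left endpoints: -0.5, 5/6, 13/6.
f(-0.5) = -4, f(5/6) = -20/3, f(13/6) = -28/3.
Sum = Δu · [f(-0.5) + f(5/6) + f(13/6)].
Sum ≈ -26.6667.

-26.6667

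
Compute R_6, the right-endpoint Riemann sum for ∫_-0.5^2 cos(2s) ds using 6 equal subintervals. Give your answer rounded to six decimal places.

-0.208883

Δs = (2 − (-0.5))/6 = 5/12.
Right endpoints: -1/12, 1/3, 0.75, 7/6, 19/12, 2.
f(-1/12) ≈ 0.986143, f(1/3) ≈ 0.785887, f(0.75) ≈ 0.070737, f(7/6) ≈ -0.690758, f(19/12) ≈ -0.999686, f(2) ≈ -0.653644.
Sum = Δs · [f(-1/12) + f(1/3) + f(0.75) + ...].
Sum ≈ -0.208883.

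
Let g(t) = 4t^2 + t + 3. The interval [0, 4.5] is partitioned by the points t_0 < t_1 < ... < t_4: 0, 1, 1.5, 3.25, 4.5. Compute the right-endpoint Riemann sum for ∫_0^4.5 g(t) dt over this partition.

210.25

Subinterval widths: 1, 0.5, 1.75, 1.25.
Right endpoints: 1, 1.5, 3.25, 4.5.
g(1) = 8, g(1.5) = 13.5, g(3.25) = 48.5, g(4.5) = 88.5.
Sum = Σ Δt_i · g(t_i).
Sum = 210.25.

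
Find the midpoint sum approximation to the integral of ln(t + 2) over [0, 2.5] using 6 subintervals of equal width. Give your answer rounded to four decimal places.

2.8841

Δt = (2.5 − 0)/6 = 5/12.
Midpoints: 5/24, 0.625, 25/24, 35/24, 1.875, 55/24.
f(5/24) ≈ 0.7922, f(0.625) ≈ 0.9651, f(25/24) ≈ 1.1124, f(35/24) ≈ 1.2408, f(1.875) ≈ 1.3545, f(55/24) ≈ 1.4567.
Sum = Δt · [f(5/24) + f(0.625) + f(25/24) + ...].
Sum ≈ 2.8841.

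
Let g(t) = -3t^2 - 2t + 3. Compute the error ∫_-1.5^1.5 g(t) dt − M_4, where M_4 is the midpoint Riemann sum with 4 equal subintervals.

-0.421875

Exact integral: ∫_-1.5^1.5 g(t) dt = 2.25.
M_4 = 2.671875.
Error = 2.25 − 2.671875 = -0.421875.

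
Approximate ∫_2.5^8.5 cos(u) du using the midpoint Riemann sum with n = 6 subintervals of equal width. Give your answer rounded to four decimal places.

0.2086

Δu = (8.5 − 2.5)/6 = 1.
Midpoints: 3, 4, 5, 6, 7, 8.
f(3) ≈ -0.9900, f(4) ≈ -0.6536, f(5) ≈ 0.2837, f(6) ≈ 0.9602, f(7) ≈ 0.7539, f(8) ≈ -0.1455.
Sum = Δu · [f(3) + f(4) + f(5) + ...].
Sum ≈ 0.2086.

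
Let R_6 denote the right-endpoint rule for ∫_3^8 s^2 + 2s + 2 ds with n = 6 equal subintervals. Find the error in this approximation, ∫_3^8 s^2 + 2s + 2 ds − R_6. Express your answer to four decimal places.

Exact integral: ∫_3^8 f(s) ds ≈ 226.666667.
R_6 ≈ 254.328704.
Error ≈ 226.666667 − 254.328704 ≈ -27.6620.

-27.6620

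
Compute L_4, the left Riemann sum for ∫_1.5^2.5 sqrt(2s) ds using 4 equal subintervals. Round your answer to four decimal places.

1.9310

Δs = (2.5 − 1.5)/4 = 0.25.
Left endpoints: 1.5, 1.75, 2, 2.25.
f(1.5) ≈ 1.7321, f(1.75) ≈ 1.8708, f(2) ≈ 2.0000, f(2.25) ≈ 2.1213.
Sum = Δs · [f(1.5) + f(1.75) + f(2) + f(2.25)].
Sum ≈ 1.9310.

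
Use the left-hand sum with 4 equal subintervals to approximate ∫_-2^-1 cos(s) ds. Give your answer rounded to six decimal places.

Δs = (-1 − (-2))/4 = 0.25.
Left endpoints: -2, -1.75, -1.5, -1.25.
f(-2) ≈ -0.416147, f(-1.75) ≈ -0.178246, f(-1.5) ≈ 0.070737, f(-1.25) ≈ 0.315322.
Sum = Δs · [f(-2) + f(-1.75) + f(-1.5) + f(-1.25)].
Sum ≈ -0.052083.

-0.052083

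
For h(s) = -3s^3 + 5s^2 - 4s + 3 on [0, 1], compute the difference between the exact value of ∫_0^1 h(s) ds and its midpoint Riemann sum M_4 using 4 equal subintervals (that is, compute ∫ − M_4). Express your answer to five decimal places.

Exact integral: ∫_0^1 h(s) ds ≈ 1.9166667.
M_4 = 1.9140625.
Error ≈ 1.9166667 − 1.9140625 ≈ 0.00260.

0.00260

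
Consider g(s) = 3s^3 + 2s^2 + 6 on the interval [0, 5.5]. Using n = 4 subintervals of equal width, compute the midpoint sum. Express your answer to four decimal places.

807.0337

Δs = (5.5 − 0)/4 = 1.375.
Midpoints: 0.6875, 2.0625, 3.4375, 4.8125.
g(0.6875) = 32441/4096, g(2.0625) = 167235/4096, g(3.4375) = 620501/4096, g(4.8125) = 1583903/4096.
Sum = Δs · [g(0.6875) + g(2.0625) + g(3.4375) + g(4.8125)].
Sum ≈ 807.0337.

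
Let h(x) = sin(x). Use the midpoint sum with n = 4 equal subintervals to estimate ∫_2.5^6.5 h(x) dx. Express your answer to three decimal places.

-1.854

Δx = (6.5 − 2.5)/4 = 1.
Midpoints: 3, 4, 5, 6.
h(3) ≈ 0.141, h(4) ≈ -0.757, h(5) ≈ -0.959, h(6) ≈ -0.279.
Sum = Δx · [h(3) + h(4) + h(5) + h(6)].
Sum ≈ -1.854.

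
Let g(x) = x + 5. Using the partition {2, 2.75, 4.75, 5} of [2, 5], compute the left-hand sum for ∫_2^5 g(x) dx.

23.1875

Subinterval widths: 0.75, 2, 0.25.
Left endpoints: 2, 2.75, 4.75.
g(2) = 7, g(2.75) = 7.75, g(4.75) = 9.75.
Sum = Σ Δx_i · g(x_i).
Sum = 23.1875.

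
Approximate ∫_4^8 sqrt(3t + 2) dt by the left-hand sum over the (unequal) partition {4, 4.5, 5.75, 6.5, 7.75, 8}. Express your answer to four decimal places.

Subinterval widths: 0.5, 1.25, 0.75, 1.25, 0.25.
Left endpoints: 4, 4.5, 5.75, 6.5, 7.75.
f(4) ≈ 3.7417, f(4.5) ≈ 3.9370, f(5.75) ≈ 4.3875, f(6.5) ≈ 4.6368, f(7.75) ≈ 5.0249.
Sum = Σ Δt_i · f(t_i).
Sum ≈ 17.1349.

17.1349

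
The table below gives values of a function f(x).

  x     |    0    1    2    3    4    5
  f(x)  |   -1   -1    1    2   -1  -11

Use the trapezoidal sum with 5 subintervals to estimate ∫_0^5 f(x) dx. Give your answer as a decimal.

-5

Δx = 1.
T_5 = (1/2)·[(-1) + 2·(-1) + 2·1 + 2·2 + 2·(-1) + (-11)] = -5.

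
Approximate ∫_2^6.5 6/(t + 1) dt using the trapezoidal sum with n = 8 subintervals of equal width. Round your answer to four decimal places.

Δt = (6.5 − 2)/8 = 0.5625.
f(2) = 2, f(2.5625) = 32/19, f(3.125) = 16/11, f(3.6875) = 1.28, f(4.25) = 8/7, f(4.8125) = 32/31, f(5.375) = 16/17, f(5.9375) = 32/37, f(6.5) = 0.8.
T_8 = (Δt/2)·[f(t_0) + 2f(t_1) + ... + 2f(t_{7}) + f(t_8)].
Sum ≈ 5.5125.

5.5125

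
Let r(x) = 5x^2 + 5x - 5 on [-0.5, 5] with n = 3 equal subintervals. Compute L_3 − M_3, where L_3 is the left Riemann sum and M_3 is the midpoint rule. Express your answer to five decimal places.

-115.53819

L_3 ≈ 119.6759259.
M_3 ≈ 235.2141204.
L_3 − M_3 ≈ -115.53819.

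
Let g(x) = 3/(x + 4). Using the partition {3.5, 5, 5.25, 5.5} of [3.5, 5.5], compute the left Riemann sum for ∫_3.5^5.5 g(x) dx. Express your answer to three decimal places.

Subinterval widths: 1.5, 0.25, 0.25.
Left endpoints: 3.5, 5, 5.25.
g(3.5) = 0.4, g(5) = 1/3, g(5.25) = 12/37.
Sum = Σ Δx_i · g(x_i).
Sum ≈ 0.764.

0.764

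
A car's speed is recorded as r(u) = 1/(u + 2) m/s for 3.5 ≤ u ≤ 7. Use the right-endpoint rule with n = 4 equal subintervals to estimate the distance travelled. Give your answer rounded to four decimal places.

Δu = (7 − 3.5)/4 = 0.875.
Right endpoints: 4.375, 5.25, 6.125, 7.
r(4.375) = 8/51, r(5.25) = 4/29, r(6.125) = 8/65, r(7) = 1/9.
Sum = Δu · [r(4.375) + r(5.25) + r(6.125) + r(7)].
Sum ≈ 0.4629.

0.4629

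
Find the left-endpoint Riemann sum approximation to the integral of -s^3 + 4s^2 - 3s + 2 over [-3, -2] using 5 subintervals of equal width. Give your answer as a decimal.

Δs = (-2 − (-3))/5 = 0.2.
Left endpoints: -3, -2.8, -2.6, -2.4, -2.2.
f(-3) = 74, f(-2.8) = 63.712, f(-2.6) = 54.416, f(-2.4) = 46.064, f(-2.2) = 38.608.
Sum = Δs · [f(-3) + f(-2.8) + f(-2.6) + f(-2.4) + f(-2.2)].
Sum = 55.36.

55.36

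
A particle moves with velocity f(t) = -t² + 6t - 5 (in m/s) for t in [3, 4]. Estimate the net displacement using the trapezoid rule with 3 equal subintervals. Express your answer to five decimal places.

Δt = (4 − 3)/3 = 1/3.
f(3) = 4, f(10/3) = 35/9, f(11/3) = 32/9, f(4) = 3.
T_3 = (Δt/2)·[f(t_0) + 2f(t_1) + 2f(t_2) + f(t_3)].
Sum ≈ 3.64815.

3.64815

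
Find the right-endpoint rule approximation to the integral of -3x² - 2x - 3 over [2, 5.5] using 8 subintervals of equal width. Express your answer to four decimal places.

Δx = (5.5 − 2)/8 = 0.4375.
Right endpoints: 2.4375, 2.875, 3.3125, 3.75, 4.1875, 4.625, 5.0625, 5.5.
f(2.4375) = -25.69921875, f(2.875) = -33.546875, f(3.3125) = -42.54296875, f(3.75) = -52.6875, f(4.1875) = -63.98046875, f(4.625) = -76.421875, f(5.0625) = -90.01171875, f(5.5) = -104.75.
Sum = Δx · [f(2.4375) + f(2.875) + f(3.3125) + ...].
Sum ≈ -214.2178.

-214.2178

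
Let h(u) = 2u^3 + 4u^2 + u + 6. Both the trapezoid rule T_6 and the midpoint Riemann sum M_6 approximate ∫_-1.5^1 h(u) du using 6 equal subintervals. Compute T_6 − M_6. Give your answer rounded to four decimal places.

T_6 ≈ 18.357928.
M_6 ≈ 18.086661.
T_6 − M_6 ≈ 0.2713.

0.2713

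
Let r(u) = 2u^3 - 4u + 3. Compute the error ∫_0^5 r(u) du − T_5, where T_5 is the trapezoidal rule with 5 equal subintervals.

-12.5

Exact integral: ∫_0^5 r(u) du = 277.5.
T_5 = 290.
Error = 277.5 − 290 = -12.5.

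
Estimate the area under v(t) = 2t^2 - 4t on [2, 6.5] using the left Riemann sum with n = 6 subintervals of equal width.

80.15625

Δt = (6.5 − 2)/6 = 0.75.
Left endpoints: 2, 2.75, 3.5, 4.25, 5, 5.75.
v(2) = 0, v(2.75) = 4.125, v(3.5) = 10.5, v(4.25) = 19.125, v(5) = 30, v(5.75) = 43.125.
Sum = Δt · [v(2) + v(2.75) + v(3.5) + ...].
Sum = 80.15625.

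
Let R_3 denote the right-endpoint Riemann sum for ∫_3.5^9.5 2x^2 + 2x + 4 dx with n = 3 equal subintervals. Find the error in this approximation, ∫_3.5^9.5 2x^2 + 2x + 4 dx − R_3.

-176

Exact integral: ∫_3.5^9.5 f(x) dx = 645.
R_3 = 821.
Error = 645 − 821 = -176.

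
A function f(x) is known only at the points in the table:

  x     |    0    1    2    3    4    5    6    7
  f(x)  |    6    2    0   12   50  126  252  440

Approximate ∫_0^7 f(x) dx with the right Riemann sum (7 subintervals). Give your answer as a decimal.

882

Δx = 1.
Sum = 1·[2 + 0 + 12 + 50 + 126 + 252 + 440] = 882.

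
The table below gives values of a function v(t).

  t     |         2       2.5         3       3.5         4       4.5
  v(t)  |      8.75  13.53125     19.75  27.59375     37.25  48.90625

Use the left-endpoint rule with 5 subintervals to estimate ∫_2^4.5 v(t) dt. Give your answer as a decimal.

Δt = 0.5.
Sum = 0.5·[8.75 + 13.53125 + 19.75 + 27.59375 + 37.25] = 53.4375.

53.4375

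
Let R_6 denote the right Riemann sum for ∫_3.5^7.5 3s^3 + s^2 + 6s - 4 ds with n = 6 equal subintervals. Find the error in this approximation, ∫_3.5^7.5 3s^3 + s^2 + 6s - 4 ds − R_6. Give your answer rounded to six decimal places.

Exact integral: ∫_3.5^7.5 f(s) ds ≈ 2502.83333333.
R_6 ≈ 2919.46296296.
Error ≈ 2502.83333333 − 2919.46296296 ≈ -416.629630.

-416.629630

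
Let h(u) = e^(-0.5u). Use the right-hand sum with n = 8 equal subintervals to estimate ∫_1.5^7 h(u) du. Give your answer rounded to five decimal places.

0.74103

Δu = (7 − 1.5)/8 = 0.6875.
Right endpoints: 2.1875, 2.875, 3.5625, 4.25, 4.9375, 5.625, 6.3125, 7.
h(2.1875) ≈ 0.33496, h(2.875) ≈ 0.23752, h(3.5625) ≈ 0.16843, h(4.25) ≈ 0.11943, h(4.9375) ≈ 0.08469, h(5.625) ≈ 0.06005, h(6.3125) ≈ 0.04259, h(7) ≈ 0.03020.
Sum = Δu · [h(2.1875) + h(2.875) + h(3.5625) + ...].
Sum ≈ 0.74103.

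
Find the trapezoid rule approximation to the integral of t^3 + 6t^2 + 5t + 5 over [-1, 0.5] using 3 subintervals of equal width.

Δt = (0.5 − (-1))/3 = 0.5.
f(-1) = 5, f(-0.5) = 3.875, f(0) = 5, f(0.5) = 9.125.
T_3 = (Δt/2)·[f(t_0) + 2f(t_1) + 2f(t_2) + f(t_3)].
Sum = 7.96875.

7.96875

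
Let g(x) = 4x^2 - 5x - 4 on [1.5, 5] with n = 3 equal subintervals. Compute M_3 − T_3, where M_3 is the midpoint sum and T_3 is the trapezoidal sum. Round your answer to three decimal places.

-4.764

M_3 ≈ 89.70370.
T_3 ≈ 94.46759.
M_3 − T_3 ≈ -4.764.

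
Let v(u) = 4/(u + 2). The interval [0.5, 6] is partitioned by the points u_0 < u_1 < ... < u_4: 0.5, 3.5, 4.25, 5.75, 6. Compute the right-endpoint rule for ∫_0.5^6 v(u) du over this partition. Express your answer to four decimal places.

Subinterval widths: 3, 0.75, 1.5, 0.25.
Right endpoints: 3.5, 4.25, 5.75, 6.
v(3.5) = 8/11, v(4.25) = 0.64, v(5.75) = 16/31, v(6) = 0.5.
Sum = Σ Δu_i · v(u_i).
Sum ≈ 3.5610.

3.5610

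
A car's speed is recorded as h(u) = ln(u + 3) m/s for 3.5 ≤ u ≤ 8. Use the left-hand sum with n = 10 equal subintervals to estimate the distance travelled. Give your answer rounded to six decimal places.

Δu = (8 − 3.5)/10 = 0.45.
Left endpoints: 3.5, 3.95, 4.4, 4.85, 5.3, 5.75, 6.2, 6.65, 7.1, 7.55.
h(3.5) ≈ 1.871802, h(3.95) ≈ 1.938742, h(4.4) ≈ 2.001480, h(4.85) ≈ 2.060514, h(5.3) ≈ 2.116256, h(5.75) ≈ 2.169054, h(6.2) ≈ 2.219203, h(6.65) ≈ 2.266958, h(7.1) ≈ 2.312535, h(7.55) ≈ 2.356126.
Sum = Δu · [h(3.5) + h(3.95) + h(4.4) + ...].
Sum ≈ 9.590701.

9.590701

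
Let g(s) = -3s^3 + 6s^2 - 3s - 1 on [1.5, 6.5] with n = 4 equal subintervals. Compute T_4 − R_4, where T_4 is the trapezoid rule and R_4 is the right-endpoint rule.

T_4 = -896.5625.
R_4 = -1264.53125.
T_4 − R_4 = 367.96875.

367.96875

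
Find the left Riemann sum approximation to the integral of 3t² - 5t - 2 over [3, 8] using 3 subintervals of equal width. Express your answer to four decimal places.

Δt = (8 − 3)/3 = 5/3.
Left endpoints: 3, 14/3, 19/3.
f(3) = 10, f(14/3) = 40, f(19/3) = 260/3.
Sum = Δt · [f(3) + f(14/3) + f(19/3)].
Sum ≈ 227.7778.

227.7778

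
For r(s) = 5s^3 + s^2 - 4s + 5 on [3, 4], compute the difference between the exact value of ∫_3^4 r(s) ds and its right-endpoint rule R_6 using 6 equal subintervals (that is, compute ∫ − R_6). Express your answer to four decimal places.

Exact integral: ∫_3^4 r(s) ds ≈ 222.083333.
R_6 ≈ 237.997685.
Error ≈ 222.083333 − 237.997685 ≈ -15.9144.

-15.9144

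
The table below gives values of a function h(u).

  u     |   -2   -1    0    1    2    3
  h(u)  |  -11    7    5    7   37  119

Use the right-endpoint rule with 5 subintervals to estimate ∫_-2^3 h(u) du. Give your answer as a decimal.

175

Δu = 1.
Sum = 1·[7 + 5 + 7 + 37 + 119] = 175.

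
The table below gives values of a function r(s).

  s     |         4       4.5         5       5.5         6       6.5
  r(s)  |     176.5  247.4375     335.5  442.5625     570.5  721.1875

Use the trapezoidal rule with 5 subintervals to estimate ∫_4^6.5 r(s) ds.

Δs = 0.5.
T_5 = (0.5/2)·[176.5 + 2·247.4375 + 2·335.5 + 2·442.5625 + 2·570.5 + 721.1875] = 1022.421875.

1022.421875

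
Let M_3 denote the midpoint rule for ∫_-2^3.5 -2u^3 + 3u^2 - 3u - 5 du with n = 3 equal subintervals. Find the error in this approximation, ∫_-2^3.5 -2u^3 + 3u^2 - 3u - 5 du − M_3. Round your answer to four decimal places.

-2.3108

Exact integral: ∫_-2^3.5 f(u) du = -56.03125.
M_3 ≈ -53.720486.
Error ≈ -56.03125 − (-53.720486) ≈ -2.3108.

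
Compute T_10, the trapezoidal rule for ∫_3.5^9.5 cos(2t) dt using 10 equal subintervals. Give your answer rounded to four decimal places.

Δt = (9.5 − 3.5)/10 = 0.6.
f(3.5) ≈ 0.7539, f(4.1) ≈ -0.3392, f(4.7) ≈ -0.9997, f(5.3) ≈ -0.3853, f(5.9) ≈ 0.7204, f(6.5) ≈ 0.9074, f(7.1) ≈ -0.0628, f(7.7) ≈ -0.9530, f(8.3) ≈ -0.6278, f(8.9) ≈ 0.4980, f(9.5) ≈ 0.9887.
T_10 = (Δt/2)·[f(t_0) + 2f(t_1) + ... + 2f(t_{9}) + f(t_10)].
Sum ≈ -0.2224.

-0.2224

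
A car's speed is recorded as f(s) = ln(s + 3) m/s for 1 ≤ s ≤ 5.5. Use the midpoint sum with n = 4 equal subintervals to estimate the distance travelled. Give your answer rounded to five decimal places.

8.15231

Δs = (5.5 − 1)/4 = 1.125.
Midpoints: 1.5625, 2.6875, 3.8125, 4.9375.
f(1.5625) ≈ 1.51787, f(2.6875) ≈ 1.73827, f(3.8125) ≈ 1.91876, f(4.9375) ≈ 2.07160.
Sum = Δs · [f(1.5625) + f(2.6875) + f(3.8125) + f(4.9375)].
Sum ≈ 8.15231.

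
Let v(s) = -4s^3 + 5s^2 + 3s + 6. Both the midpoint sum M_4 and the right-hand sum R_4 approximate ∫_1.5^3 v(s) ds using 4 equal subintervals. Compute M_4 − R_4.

11.70703125

M_4 = -17.05078125.
R_4 = -28.7578125.
M_4 − R_4 = 11.70703125.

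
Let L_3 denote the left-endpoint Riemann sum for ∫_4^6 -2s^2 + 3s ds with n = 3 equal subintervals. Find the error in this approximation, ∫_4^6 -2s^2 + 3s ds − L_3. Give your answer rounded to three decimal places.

-11.037

Exact integral: ∫_4^6 f(s) ds ≈ -71.33333.
L_3 ≈ -60.29630.
Error ≈ -71.33333 − (-60.29630) ≈ -11.037.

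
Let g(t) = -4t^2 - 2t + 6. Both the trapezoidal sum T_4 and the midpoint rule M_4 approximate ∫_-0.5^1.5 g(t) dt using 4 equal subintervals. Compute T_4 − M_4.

T_4 = 5.
M_4 = 5.5.
T_4 − M_4 = -0.5.

-0.5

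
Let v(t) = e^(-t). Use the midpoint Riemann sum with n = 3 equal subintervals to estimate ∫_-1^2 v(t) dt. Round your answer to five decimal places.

Δt = (2 − (-1))/3 = 1.
Midpoints: -0.5, 0.5, 1.5.
v(-0.5) ≈ 1.64872, v(0.5) ≈ 0.60653, v(1.5) ≈ 0.22313.
Sum = Δt · [v(-0.5) + v(0.5) + v(1.5)].
Sum ≈ 2.47838.

2.47838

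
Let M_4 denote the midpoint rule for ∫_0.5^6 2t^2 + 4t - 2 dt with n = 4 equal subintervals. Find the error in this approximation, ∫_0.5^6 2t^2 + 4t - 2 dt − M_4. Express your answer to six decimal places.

1.733073

Exact integral: ∫_0.5^6 f(t) dt ≈ 204.41666667.
M_4 = 202.68359375.
Error ≈ 204.41666667 − 202.68359375 ≈ 1.733073.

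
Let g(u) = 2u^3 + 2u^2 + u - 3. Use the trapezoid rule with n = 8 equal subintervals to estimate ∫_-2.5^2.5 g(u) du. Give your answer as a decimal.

6.484375

Δu = (2.5 − (-2.5))/8 = 0.625.
g(-2.5) = -24.25, g(-1.875) = -11.02734375, g(-1.25) = -5.03125, g(-0.625) = -3.33203125, g(0) = -3, g(0.625) = -1.10546875, g(1.25) = 5.28125, g(1.875) = 19.08984375, g(2.5) = 43.25.
T_8 = (Δu/2)·[g(u_0) + 2g(u_1) + ... + 2g(u_{7}) + g(u_8)].
Sum = 6.484375.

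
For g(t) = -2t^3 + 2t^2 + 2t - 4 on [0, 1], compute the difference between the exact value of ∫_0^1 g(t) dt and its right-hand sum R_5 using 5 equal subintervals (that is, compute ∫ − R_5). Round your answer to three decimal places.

-0.193

Exact integral: ∫_0^1 g(t) dt ≈ -2.83333.
R_5 = -2.64.
Error ≈ -2.83333 − (-2.64) ≈ -0.193.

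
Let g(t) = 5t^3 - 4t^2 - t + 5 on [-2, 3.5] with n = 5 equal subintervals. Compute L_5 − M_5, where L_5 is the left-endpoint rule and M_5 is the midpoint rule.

-106.6690625

L_5 = 12.43.
M_5 = 119.0990625.
L_5 − M_5 = -106.6690625.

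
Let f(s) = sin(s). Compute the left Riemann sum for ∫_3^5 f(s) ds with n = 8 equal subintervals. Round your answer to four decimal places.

Δs = (5 − 3)/8 = 0.25.
Left endpoints: 3, 3.25, 3.5, 3.75, 4, 4.25, 4.5, 4.75.
f(3) ≈ 0.1411, f(3.25) ≈ -0.1082, f(3.5) ≈ -0.3508, f(3.75) ≈ -0.5716, f(4) ≈ -0.7568, f(4.25) ≈ -0.8950, f(4.5) ≈ -0.9775, f(4.75) ≈ -0.9993.
Sum = Δs · [f(3) + f(3.25) + f(3.5) + ...].
Sum ≈ -1.1295.

-1.1295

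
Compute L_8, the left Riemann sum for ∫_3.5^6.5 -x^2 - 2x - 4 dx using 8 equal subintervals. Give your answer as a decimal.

-112.5703125

Δx = (6.5 − 3.5)/8 = 0.375.
Left endpoints: 3.5, 3.875, 4.25, 4.625, 5, 5.375, 5.75, 6.125.
f(3.5) = -23.25, f(3.875) = -26.765625, f(4.25) = -30.5625, f(4.625) = -34.640625, f(5) = -39, f(5.375) = -43.640625, f(5.75) = -48.5625, f(6.125) = -53.765625.
Sum = Δx · [f(3.5) + f(3.875) + f(4.25) + ...].
Sum = -112.5703125.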